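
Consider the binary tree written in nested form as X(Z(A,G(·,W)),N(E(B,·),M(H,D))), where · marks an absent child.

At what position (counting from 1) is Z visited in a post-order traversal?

4

Post-order visits the left subtree, then the right subtree, then the node.
At X: go left to Z.
  At Z: go left to A.
    A is a leaf — visit A.
  At Z: go right to G.
    At G: no left child.
    At G: go right to W.
      W is a leaf — visit W.
    Visit G.
  Visit Z.
At X: go right to N.
  At N: go left to E.
    At E: go left to B.
      B is a leaf — visit B.
    At E: no right child.
    Visit E.
  At N: go right to M.
    At M: go left to H.
      H is a leaf — visit H.
    At M: go right to D.
      D is a leaf — visit D.
    Visit M.
  Visit N.
Visit X.
Full post-order sequence: A, W, G, Z, B, E, H, D, M, N, X.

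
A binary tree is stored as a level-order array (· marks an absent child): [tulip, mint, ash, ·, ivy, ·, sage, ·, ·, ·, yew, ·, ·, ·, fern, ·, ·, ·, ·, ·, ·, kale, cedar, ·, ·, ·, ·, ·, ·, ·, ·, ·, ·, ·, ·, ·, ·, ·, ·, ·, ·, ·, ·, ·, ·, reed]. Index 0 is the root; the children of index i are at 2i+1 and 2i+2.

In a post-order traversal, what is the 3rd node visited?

Post-order visits the left subtree, then the right subtree, then the node.
At tulip: go left to mint.
  At mint: no left child.
  At mint: go right to ivy.
    At ivy: no left child.
    At ivy: go right to yew.
      At yew: go left to kale.
        kale is a leaf — visit kale.
      At yew: go right to cedar.
        At cedar: go left to reed.
          reed is a leaf — visit reed.
        At cedar: no right child.
        Visit cedar.
      Visit yew.
    Visit ivy.
  Visit mint.
At tulip: go right to ash.
  At ash: no left child.
  At ash: go right to sage.
    At sage: no left child.
    At sage: go right to fern.
      fern is a leaf — visit fern.
    Visit sage.
  Visit ash.
Visit tulip.
Full post-order sequence: kale, reed, cedar, yew, ivy, mint, fern, sage, ash, tulip.

cedar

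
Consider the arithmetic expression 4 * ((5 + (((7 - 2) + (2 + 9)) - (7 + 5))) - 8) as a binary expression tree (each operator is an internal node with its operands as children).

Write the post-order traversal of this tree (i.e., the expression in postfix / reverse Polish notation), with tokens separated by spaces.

Post-order on an expression tree gives postfix notation: for each operator, emit left operand, right operand, then the operator.

4 5 7 2 - 2 9 + + 7 5 + - + 8 - *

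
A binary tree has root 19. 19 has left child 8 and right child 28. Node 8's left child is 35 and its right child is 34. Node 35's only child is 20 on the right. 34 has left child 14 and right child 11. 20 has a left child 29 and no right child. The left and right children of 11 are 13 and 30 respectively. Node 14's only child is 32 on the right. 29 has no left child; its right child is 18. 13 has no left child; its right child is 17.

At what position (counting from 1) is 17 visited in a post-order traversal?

7

Post-order visits the left subtree, then the right subtree, then the node.
At 19: go left to 8.
  At 8: go left to 35.
    At 35: no left child.
    At 35: go right to 20.
      At 20: go left to 29.
        At 29: no left child.
        At 29: go right to 18.
          18 is a leaf — visit 18.
        Visit 29.
      At 20: no right child.
      Visit 20.
    Visit 35.
  At 8: go right to 34.
    At 34: go left to 14.
      At 14: no left child.
      At 14: go right to 32.
        32 is a leaf — visit 32.
      Visit 14.
    At 34: go right to 11.
      At 11: go left to 13.
        At 13: no left child.
        At 13: go right to 17.
          17 is a leaf — visit 17.
        Visit 13.
      At 11: go right to 30.
        30 is a leaf — visit 30.
      Visit 11.
    Visit 34.
  Visit 8.
At 19: go right to 28.
  28 is a leaf — visit 28.
Visit 19.
Full post-order sequence: 18, 29, 20, 35, 32, 14, 17, 13, 30, 11, 34, 8, 28, 19.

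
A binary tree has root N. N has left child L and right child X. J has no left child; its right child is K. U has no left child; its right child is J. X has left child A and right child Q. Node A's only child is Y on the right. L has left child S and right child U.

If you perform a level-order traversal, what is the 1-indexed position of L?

2

Level-order visits nodes level by level from the root, left to right within each level.
Level 0: N
Level 1: L, X
Level 2: S, U, A, Q
Level 3: J, Y
Level 4: K
Full level-order sequence: N, L, X, S, U, A, Q, J, Y, K.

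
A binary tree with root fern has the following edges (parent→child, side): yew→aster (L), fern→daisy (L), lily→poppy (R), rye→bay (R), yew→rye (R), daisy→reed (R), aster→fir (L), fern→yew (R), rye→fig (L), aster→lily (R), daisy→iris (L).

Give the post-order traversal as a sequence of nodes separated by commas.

Post-order visits the left subtree, then the right subtree, then the node.
At fern: go left to daisy.
  At daisy: go left to iris.
    iris is a leaf — visit iris.
  At daisy: go right to reed.
    reed is a leaf — visit reed.
  Visit daisy.
At fern: go right to yew.
  At yew: go left to aster.
    At aster: go left to fir.
      fir is a leaf — visit fir.
    At aster: go right to lily.
      At lily: no left child.
      At lily: go right to poppy.
        poppy is a leaf — visit poppy.
      Visit lily.
    Visit aster.
  At yew: go right to rye.
    At rye: go left to fig.
      fig is a leaf — visit fig.
    At rye: go right to bay.
      bay is a leaf — visit bay.
    Visit rye.
  Visit yew.
Visit fern.

iris, reed, daisy, fir, poppy, lily, aster, fig, bay, rye, yew, fern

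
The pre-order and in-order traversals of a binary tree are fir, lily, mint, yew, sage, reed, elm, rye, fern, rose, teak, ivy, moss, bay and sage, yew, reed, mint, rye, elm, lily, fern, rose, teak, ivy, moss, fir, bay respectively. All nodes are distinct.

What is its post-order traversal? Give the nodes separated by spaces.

The first element of pre-order is the root; it splits in-order into left and right subtrees.
Root fir: left subtree has 12 nodes {sage, yew, reed, mint, rye, elm, lily, fern, rose, teak, ivy, moss}, right has 1 {bay}.
  Root lily: left subtree has 6 nodes {sage, yew, reed, mint, rye, elm}, right has 5 {fern, rose, teak, ivy, moss}.
    Root mint: left subtree has 3 nodes {sage, yew, reed}, right has 2 {rye, elm}.
      Root yew: left subtree has 1 node {sage}, right has 1 {reed}.
      Root elm: left subtree has 1 node {rye}, right has 0 { }.
    Root fern: left subtree has 0 nodes { }, right has 4 {rose, teak, ivy, moss}.
      Root rose: left subtree has 0 nodes { }, right has 3 {teak, ivy, moss}.
        Root teak: left subtree has 0 nodes { }, right has 2 {ivy, moss}.
          Root ivy: left subtree has 0 nodes { }, right has 1 {moss}.

sage reed yew rye elm mint moss ivy teak rose fern lily bay fir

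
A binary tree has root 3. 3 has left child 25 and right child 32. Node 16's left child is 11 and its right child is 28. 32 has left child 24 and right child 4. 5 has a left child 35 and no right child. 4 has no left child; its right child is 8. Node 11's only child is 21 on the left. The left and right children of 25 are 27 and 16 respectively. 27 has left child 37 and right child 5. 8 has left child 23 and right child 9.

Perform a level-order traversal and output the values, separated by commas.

3, 25, 32, 27, 16, 24, 4, 37, 5, 11, 28, 8, 35, 21, 23, 9

Level-order visits nodes level by level from the root, left to right within each level.
Level 0: 3
Level 1: 25, 32
Level 2: 27, 16, 24, 4
Level 3: 37, 5, 11, 28, 8
Level 4: 35, 21, 23, 9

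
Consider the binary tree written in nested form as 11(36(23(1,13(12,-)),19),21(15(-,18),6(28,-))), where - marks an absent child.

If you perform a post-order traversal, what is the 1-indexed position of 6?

Post-order visits the left subtree, then the right subtree, then the node.
At 11: go left to 36.
  At 36: go left to 23.
    At 23: go left to 1.
      1 is a leaf — visit 1.
    At 23: go right to 13.
      At 13: go left to 12.
        12 is a leaf — visit 12.
      At 13: no right child.
      Visit 13.
    Visit 23.
  At 36: go right to 19.
    19 is a leaf — visit 19.
  Visit 36.
At 11: go right to 21.
  At 21: go left to 15.
    At 15: no left child.
    At 15: go right to 18.
      18 is a leaf — visit 18.
    Visit 15.
  At 21: go right to 6.
    At 6: go left to 28.
      28 is a leaf — visit 28.
    At 6: no right child.
    Visit 6.
  Visit 21.
Visit 11.
Full post-order sequence: 1, 12, 13, 23, 19, 36, 18, 15, 28, 6, 21, 11.

10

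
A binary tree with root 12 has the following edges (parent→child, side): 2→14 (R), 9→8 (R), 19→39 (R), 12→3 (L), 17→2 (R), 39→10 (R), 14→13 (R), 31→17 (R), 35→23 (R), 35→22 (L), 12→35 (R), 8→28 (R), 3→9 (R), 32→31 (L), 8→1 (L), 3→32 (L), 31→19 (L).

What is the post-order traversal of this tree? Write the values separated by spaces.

10 39 19 13 14 2 17 31 32 1 28 8 9 3 22 23 35 12

Post-order visits the left subtree, then the right subtree, then the node.
At 12: go left to 3.
  At 3: go left to 32.
    At 32: go left to 31.
      At 31: go left to 19.
        At 19: no left child.
        At 19: go right to 39.
          At 39: no left child.
          At 39: go right to 10.
            10 is a leaf — visit 10.
          Visit 39.
        Visit 19.
      At 31: go right to 17.
        At 17: no left child.
        At 17: go right to 2.
          At 2: no left child.
          At 2: go right to 14.
            At 14: no left child.
            At 14: go right to 13.
              13 is a leaf — visit 13.
            Visit 14.
          Visit 2.
        Visit 17.
      Visit 31.
    At 32: no right child.
    Visit 32.
  At 3: go right to 9.
    At 9: no left child.
    At 9: go right to 8.
      At 8: go left to 1.
        1 is a leaf — visit 1.
      At 8: go right to 28.
        28 is a leaf — visit 28.
      Visit 8.
    Visit 9.
  Visit 3.
At 12: go right to 35.
  At 35: go left to 22.
    22 is a leaf — visit 22.
  At 35: go right to 23.
    23 is a leaf — visit 23.
  Visit 35.
Visit 12.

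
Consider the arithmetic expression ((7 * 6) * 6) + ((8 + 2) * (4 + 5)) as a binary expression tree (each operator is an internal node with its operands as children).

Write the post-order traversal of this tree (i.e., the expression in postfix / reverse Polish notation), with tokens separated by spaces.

7 6 * 6 * 8 2 + 4 5 + * +

Post-order on an expression tree gives postfix notation: for each operator, emit left operand, right operand, then the operator.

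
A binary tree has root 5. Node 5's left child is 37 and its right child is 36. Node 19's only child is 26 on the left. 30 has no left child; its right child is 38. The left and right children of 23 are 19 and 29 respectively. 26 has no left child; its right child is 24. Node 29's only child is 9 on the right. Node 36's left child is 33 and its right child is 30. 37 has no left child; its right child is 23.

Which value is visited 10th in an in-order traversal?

In-order visits the left subtree, then the node, then the right subtree.
At 5: go left to 37.
  At 37: no left child.
  Visit 37.
  At 37: go right to 23.
    At 23: go left to 19.
      At 19: go left to 26.
        At 26: no left child.
        Visit 26.
        At 26: go right to 24.
          24 is a leaf — visit 24.
      Visit 19.
      At 19: no right child.
    Visit 23.
    At 23: go right to 29.
      At 29: no left child.
      Visit 29.
      At 29: go right to 9.
        9 is a leaf — visit 9.
Visit 5.
At 5: go right to 36.
  At 36: go left to 33.
    33 is a leaf — visit 33.
  Visit 36.
  At 36: go right to 30.
    At 30: no left child.
    Visit 30.
    At 30: go right to 38.
      38 is a leaf — visit 38.
Full in-order sequence: 37, 26, 24, 19, 23, 29, 9, 5, 33, 36, 30, 38.

36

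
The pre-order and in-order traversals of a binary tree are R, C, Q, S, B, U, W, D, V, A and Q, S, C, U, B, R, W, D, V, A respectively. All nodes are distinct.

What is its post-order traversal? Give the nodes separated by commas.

S, Q, U, B, C, A, V, D, W, R

The first element of pre-order is the root; it splits in-order into left and right subtrees.
Root R: left subtree has 5 nodes {Q, S, C, U, B}, right has 4 {W, D, V, A}.
  Root C: left subtree has 2 nodes {Q, S}, right has 2 {U, B}.
    Root Q: left subtree has 0 nodes { }, right has 1 {S}.
    Root B: left subtree has 1 node {U}, right has 0 { }.
  Root W: left subtree has 0 nodes { }, right has 3 {D, V, A}.
    Root D: left subtree has 0 nodes { }, right has 2 {V, A}.
      Root V: left subtree has 0 nodes { }, right has 1 {A}.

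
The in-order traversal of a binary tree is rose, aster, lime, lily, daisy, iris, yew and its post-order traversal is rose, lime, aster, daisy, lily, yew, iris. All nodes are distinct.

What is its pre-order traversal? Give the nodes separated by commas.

The last element of post-order is the root; it splits in-order into left and right subtrees.
Root iris: left subtree has 5 nodes {rose, aster, lime, lily, daisy}, right has 1 {yew}.
  Root lily: left subtree has 3 nodes {rose, aster, lime}, right has 1 {daisy}.
    Root aster: left subtree has 1 node {rose}, right has 1 {lime}.

iris, lily, aster, rose, lime, daisy, yew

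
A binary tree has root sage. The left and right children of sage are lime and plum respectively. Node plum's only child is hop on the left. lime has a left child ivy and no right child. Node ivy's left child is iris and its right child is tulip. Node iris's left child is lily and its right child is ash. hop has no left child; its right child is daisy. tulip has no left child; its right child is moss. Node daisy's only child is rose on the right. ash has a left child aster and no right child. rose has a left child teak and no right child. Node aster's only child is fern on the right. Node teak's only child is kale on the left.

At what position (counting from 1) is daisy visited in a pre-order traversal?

Pre-order visits the node, then its left subtree, then its right subtree.
Visit sage.
At sage: go left to lime.
  Visit lime.
  At lime: go left to ivy.
    Visit ivy.
    At ivy: go left to iris.
      Visit iris.
      At iris: go left to lily.
        lily is a leaf — visit lily.
      At iris: go right to ash.
        Visit ash.
        At ash: go left to aster.
          Visit aster.
          At aster: no left child.
          At aster: go right to fern.
            fern is a leaf — visit fern.
        At ash: no right child.
    At ivy: go right to tulip.
      Visit tulip.
      At tulip: no left child.
      At tulip: go right to moss.
        moss is a leaf — visit moss.
  At lime: no right child.
At sage: go right to plum.
  Visit plum.
  At plum: go left to hop.
    Visit hop.
    At hop: no left child.
    At hop: go right to daisy.
      Visit daisy.
      At daisy: no left child.
      At daisy: go right to rose.
        Visit rose.
        At rose: go left to teak.
          Visit teak.
          At teak: go left to kale.
            kale is a leaf — visit kale.
          At teak: no right child.
        At rose: no right child.
  At plum: no right child.
Full pre-order sequence: sage, lime, ivy, iris, lily, ash, aster, fern, tulip, moss, plum, hop, daisy, rose, teak, kale.

13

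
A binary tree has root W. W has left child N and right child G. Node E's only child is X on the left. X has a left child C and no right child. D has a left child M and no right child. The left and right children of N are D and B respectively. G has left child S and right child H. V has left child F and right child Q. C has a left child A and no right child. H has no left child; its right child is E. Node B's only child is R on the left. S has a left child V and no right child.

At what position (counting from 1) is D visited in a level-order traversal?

Level-order visits nodes level by level from the root, left to right within each level.
Level 0: W
Level 1: N, G
Level 2: D, B, S, H
Level 3: M, R, V, E
Level 4: F, Q, X
Level 5: C
Level 6: A
Full level-order sequence: W, N, G, D, B, S, H, M, R, V, E, F, Q, X, C, A.

4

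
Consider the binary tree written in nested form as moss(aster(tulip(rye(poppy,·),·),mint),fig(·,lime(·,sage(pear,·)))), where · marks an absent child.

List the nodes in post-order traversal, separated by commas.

Post-order visits the left subtree, then the right subtree, then the node.
At moss: go left to aster.
  At aster: go left to tulip.
    At tulip: go left to rye.
      At rye: go left to poppy.
        poppy is a leaf — visit poppy.
      At rye: no right child.
      Visit rye.
    At tulip: no right child.
    Visit tulip.
  At aster: go right to mint.
    mint is a leaf — visit mint.
  Visit aster.
At moss: go right to fig.
  At fig: no left child.
  At fig: go right to lime.
    At lime: no left child.
    At lime: go right to sage.
      At sage: go left to pear.
        pear is a leaf — visit pear.
      At sage: no right child.
      Visit sage.
    Visit lime.
  Visit fig.
Visit moss.

poppy, rye, tulip, mint, aster, pear, sage, lime, fig, moss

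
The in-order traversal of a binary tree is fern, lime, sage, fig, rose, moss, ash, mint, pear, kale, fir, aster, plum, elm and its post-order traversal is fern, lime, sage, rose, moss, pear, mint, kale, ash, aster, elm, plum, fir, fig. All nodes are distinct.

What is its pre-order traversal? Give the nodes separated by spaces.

fig sage lime fern fir ash moss rose kale mint pear plum aster elm

The last element of post-order is the root; it splits in-order into left and right subtrees.
Root fig: left subtree has 3 nodes {fern, lime, sage}, right has 10 {rose, moss, ash, mint, pear, kale, fir, aster, plum, elm}.
  Root sage: left subtree has 2 nodes {fern, lime}, right has 0 { }.
    Root lime: left subtree has 1 node {fern}, right has 0 { }.
  Root fir: left subtree has 6 nodes {rose, moss, ash, mint, pear, kale}, right has 3 {aster, plum, elm}.
    Root ash: left subtree has 2 nodes {rose, moss}, right has 3 {mint, pear, kale}.
      Root moss: left subtree has 1 node {rose}, right has 0 { }.
      Root kale: left subtree has 2 nodes {mint, pear}, right has 0 { }.
        Root mint: left subtree has 0 nodes { }, right has 1 {pear}.
    Root plum: left subtree has 1 node {aster}, right has 1 {elm}.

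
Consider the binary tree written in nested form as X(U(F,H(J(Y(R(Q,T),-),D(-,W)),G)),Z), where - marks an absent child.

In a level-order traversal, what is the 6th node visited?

J

Level-order visits nodes level by level from the root, left to right within each level.
Level 0: X
Level 1: U, Z
Level 2: F, H
Level 3: J, G
Level 4: Y, D
Level 5: R, W
Level 6: Q, T
Full level-order sequence: X, U, Z, F, H, J, G, Y, D, R, W, Q, T.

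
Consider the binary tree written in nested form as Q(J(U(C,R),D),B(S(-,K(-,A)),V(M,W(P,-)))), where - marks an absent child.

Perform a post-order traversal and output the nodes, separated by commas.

C, R, U, D, J, A, K, S, M, P, W, V, B, Q

Post-order visits the left subtree, then the right subtree, then the node.
At Q: go left to J.
  At J: go left to U.
    At U: go left to C.
      C is a leaf — visit C.
    At U: go right to R.
      R is a leaf — visit R.
    Visit U.
  At J: go right to D.
    D is a leaf — visit D.
  Visit J.
At Q: go right to B.
  At B: go left to S.
    At S: no left child.
    At S: go right to K.
      At K: no left child.
      At K: go right to A.
        A is a leaf — visit A.
      Visit K.
    Visit S.
  At B: go right to V.
    At V: go left to M.
      M is a leaf — visit M.
    At V: go right to W.
      At W: go left to P.
        P is a leaf — visit P.
      At W: no right child.
      Visit W.
    Visit V.
  Visit B.
Visit Q.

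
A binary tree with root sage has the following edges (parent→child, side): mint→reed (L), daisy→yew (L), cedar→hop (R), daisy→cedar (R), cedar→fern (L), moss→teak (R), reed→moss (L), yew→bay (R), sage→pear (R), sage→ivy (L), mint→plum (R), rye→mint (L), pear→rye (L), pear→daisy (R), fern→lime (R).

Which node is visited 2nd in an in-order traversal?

sage

In-order visits the left subtree, then the node, then the right subtree.
At sage: go left to ivy.
  ivy is a leaf — visit ivy.
Visit sage.
At sage: go right to pear.
  At pear: go left to rye.
    At rye: go left to mint.
      At mint: go left to reed.
        At reed: go left to moss.
          At moss: no left child.
          Visit moss.
          At moss: go right to teak.
            teak is a leaf — visit teak.
        Visit reed.
        At reed: no right child.
      Visit mint.
      At mint: go right to plum.
        plum is a leaf — visit plum.
    Visit rye.
    At rye: no right child.
  Visit pear.
  At pear: go right to daisy.
    At daisy: go left to yew.
      At yew: no left child.
      Visit yew.
      At yew: go right to bay.
        bay is a leaf — visit bay.
    Visit daisy.
    At daisy: go right to cedar.
      At cedar: go left to fern.
        At fern: no left child.
        Visit fern.
        At fern: go right to lime.
          lime is a leaf — visit lime.
      Visit cedar.
      At cedar: go right to hop.
        hop is a leaf — visit hop.
Full in-order sequence: ivy, sage, moss, teak, reed, mint, plum, rye, pear, yew, bay, daisy, fern, lime, cedar, hop.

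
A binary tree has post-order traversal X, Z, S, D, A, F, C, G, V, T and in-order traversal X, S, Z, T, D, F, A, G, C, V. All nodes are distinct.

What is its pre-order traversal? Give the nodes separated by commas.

The last element of post-order is the root; it splits in-order into left and right subtrees.
Root T: left subtree has 3 nodes {X, S, Z}, right has 6 {D, F, A, G, C, V}.
  Root S: left subtree has 1 node {X}, right has 1 {Z}.
  Root V: left subtree has 5 nodes {D, F, A, G, C}, right has 0 { }.
    Root G: left subtree has 3 nodes {D, F, A}, right has 1 {C}.
      Root F: left subtree has 1 node {D}, right has 1 {A}.

T, S, X, Z, V, G, F, D, A, C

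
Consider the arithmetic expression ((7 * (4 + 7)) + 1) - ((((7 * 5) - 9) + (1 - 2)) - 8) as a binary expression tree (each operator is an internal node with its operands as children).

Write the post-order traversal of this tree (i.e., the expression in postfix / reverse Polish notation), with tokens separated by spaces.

7 4 7 + * 1 + 7 5 * 9 - 1 2 - + 8 - -

Post-order on an expression tree gives postfix notation: for each operator, emit left operand, right operand, then the operator.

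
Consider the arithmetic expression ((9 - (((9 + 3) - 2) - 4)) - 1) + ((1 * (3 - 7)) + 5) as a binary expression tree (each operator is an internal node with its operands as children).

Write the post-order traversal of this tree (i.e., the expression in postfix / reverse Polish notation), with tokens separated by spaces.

9 9 3 + 2 - 4 - - 1 - 1 3 7 - * 5 + +

Post-order on an expression tree gives postfix notation: for each operator, emit left operand, right operand, then the operator.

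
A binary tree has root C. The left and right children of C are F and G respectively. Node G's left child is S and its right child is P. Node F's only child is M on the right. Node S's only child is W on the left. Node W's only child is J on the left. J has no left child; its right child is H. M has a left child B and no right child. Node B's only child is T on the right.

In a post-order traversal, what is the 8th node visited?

S

Post-order visits the left subtree, then the right subtree, then the node.
At C: go left to F.
  At F: no left child.
  At F: go right to M.
    At M: go left to B.
      At B: no left child.
      At B: go right to T.
        T is a leaf — visit T.
      Visit B.
    At M: no right child.
    Visit M.
  Visit F.
At C: go right to G.
  At G: go left to S.
    At S: go left to W.
      At W: go left to J.
        At J: no left child.
        At J: go right to H.
          H is a leaf — visit H.
        Visit J.
      At W: no right child.
      Visit W.
    At S: no right child.
    Visit S.
  At G: go right to P.
    P is a leaf — visit P.
  Visit G.
Visit C.
Full post-order sequence: T, B, M, F, H, J, W, S, P, G, C.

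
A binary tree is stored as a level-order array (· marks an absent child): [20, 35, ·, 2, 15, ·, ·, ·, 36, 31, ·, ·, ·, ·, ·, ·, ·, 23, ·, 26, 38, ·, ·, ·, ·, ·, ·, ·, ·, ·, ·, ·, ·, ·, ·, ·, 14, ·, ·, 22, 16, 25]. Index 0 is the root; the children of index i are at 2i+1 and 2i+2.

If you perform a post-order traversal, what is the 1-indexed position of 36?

3

Post-order visits the left subtree, then the right subtree, then the node.
At 20: go left to 35.
  At 35: go left to 2.
    At 2: no left child.
    At 2: go right to 36.
      At 36: go left to 23.
        At 23: no left child.
        At 23: go right to 14.
          14 is a leaf — visit 14.
        Visit 23.
      At 36: no right child.
      Visit 36.
    Visit 2.
  At 35: go right to 15.
    At 15: go left to 31.
      At 31: go left to 26.
        At 26: go left to 22.
          22 is a leaf — visit 22.
        At 26: go right to 16.
          16 is a leaf — visit 16.
        Visit 26.
      At 31: go right to 38.
        At 38: go left to 25.
          25 is a leaf — visit 25.
        At 38: no right child.
        Visit 38.
      Visit 31.
    At 15: no right child.
    Visit 15.
  Visit 35.
At 20: no right child.
Visit 20.
Full post-order sequence: 14, 23, 36, 2, 22, 16, 26, 25, 38, 31, 15, 35, 20.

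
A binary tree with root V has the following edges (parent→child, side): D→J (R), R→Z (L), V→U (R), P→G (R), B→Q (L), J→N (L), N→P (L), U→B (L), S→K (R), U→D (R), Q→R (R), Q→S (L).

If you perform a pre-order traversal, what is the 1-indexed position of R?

7

Pre-order visits the node, then its left subtree, then its right subtree.
Visit V.
At V: no left child.
At V: go right to U.
  Visit U.
  At U: go left to B.
    Visit B.
    At B: go left to Q.
      Visit Q.
      At Q: go left to S.
        Visit S.
        At S: no left child.
        At S: go right to K.
          K is a leaf — visit K.
      At Q: go right to R.
        Visit R.
        At R: go left to Z.
          Z is a leaf — visit Z.
        At R: no right child.
    At B: no right child.
  At U: go right to D.
    Visit D.
    At D: no left child.
    At D: go right to J.
      Visit J.
      At J: go left to N.
        Visit N.
        At N: go left to P.
          Visit P.
          At P: no left child.
          At P: go right to G.
            G is a leaf — visit G.
        At N: no right child.
      At J: no right child.
Full pre-order sequence: V, U, B, Q, S, K, R, Z, D, J, N, P, G.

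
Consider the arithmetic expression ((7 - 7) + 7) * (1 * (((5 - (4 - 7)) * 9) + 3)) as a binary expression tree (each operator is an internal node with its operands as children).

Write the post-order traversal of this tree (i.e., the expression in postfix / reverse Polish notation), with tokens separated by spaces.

Post-order on an expression tree gives postfix notation: for each operator, emit left operand, right operand, then the operator.

7 7 - 7 + 1 5 4 7 - - 9 * 3 + * *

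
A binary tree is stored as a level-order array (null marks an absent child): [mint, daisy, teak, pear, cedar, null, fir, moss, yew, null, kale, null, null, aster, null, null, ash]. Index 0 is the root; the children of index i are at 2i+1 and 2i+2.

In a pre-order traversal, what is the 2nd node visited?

daisy

Pre-order visits the node, then its left subtree, then its right subtree.
Visit mint.
At mint: go left to daisy.
  Visit daisy.
  At daisy: go left to pear.
    Visit pear.
    At pear: go left to moss.
      Visit moss.
      At moss: no left child.
      At moss: go right to ash.
        ash is a leaf — visit ash.
    At pear: go right to yew.
      yew is a leaf — visit yew.
  At daisy: go right to cedar.
    Visit cedar.
    At cedar: no left child.
    At cedar: go right to kale.
      kale is a leaf — visit kale.
At mint: go right to teak.
  Visit teak.
  At teak: no left child.
  At teak: go right to fir.
    Visit fir.
    At fir: go left to aster.
      aster is a leaf — visit aster.
    At fir: no right child.
Full pre-order sequence: mint, daisy, pear, moss, ash, yew, cedar, kale, teak, fir, aster.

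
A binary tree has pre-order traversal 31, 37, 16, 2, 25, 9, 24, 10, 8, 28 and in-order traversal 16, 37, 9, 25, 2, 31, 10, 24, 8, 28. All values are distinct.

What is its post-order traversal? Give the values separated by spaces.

16 9 25 2 37 10 28 8 24 31

The first element of pre-order is the root; it splits in-order into left and right subtrees.
Root 31: left subtree has 5 nodes {16, 37, 9, 25, 2}, right has 4 {10, 24, 8, 28}.
  Root 37: left subtree has 1 node {16}, right has 3 {9, 25, 2}.
    Root 2: left subtree has 2 nodes {9, 25}, right has 0 { }.
      Root 25: left subtree has 1 node {9}, right has 0 { }.
  Root 24: left subtree has 1 node {10}, right has 2 {8, 28}.
    Root 8: left subtree has 0 nodes { }, right has 1 {28}.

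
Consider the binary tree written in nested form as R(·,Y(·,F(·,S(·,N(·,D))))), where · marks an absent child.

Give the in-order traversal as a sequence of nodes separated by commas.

In-order visits the left subtree, then the node, then the right subtree.
At R: no left child.
Visit R.
At R: go right to Y.
  At Y: no left child.
  Visit Y.
  At Y: go right to F.
    At F: no left child.
    Visit F.
    At F: go right to S.
      At S: no left child.
      Visit S.
      At S: go right to N.
        At N: no left child.
        Visit N.
        At N: go right to D.
          D is a leaf — visit D.

R, Y, F, S, N, D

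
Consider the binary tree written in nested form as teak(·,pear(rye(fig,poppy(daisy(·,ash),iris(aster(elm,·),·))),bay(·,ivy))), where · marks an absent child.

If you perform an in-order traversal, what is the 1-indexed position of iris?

In-order visits the left subtree, then the node, then the right subtree.
At teak: no left child.
Visit teak.
At teak: go right to pear.
  At pear: go left to rye.
    At rye: go left to fig.
      fig is a leaf — visit fig.
    Visit rye.
    At rye: go right to poppy.
      At poppy: go left to daisy.
        At daisy: no left child.
        Visit daisy.
        At daisy: go right to ash.
          ash is a leaf — visit ash.
      Visit poppy.
      At poppy: go right to iris.
        At iris: go left to aster.
          At aster: go left to elm.
            elm is a leaf — visit elm.
          Visit aster.
          At aster: no right child.
        Visit iris.
        At iris: no right child.
  Visit pear.
  At pear: go right to bay.
    At bay: no left child.
    Visit bay.
    At bay: go right to ivy.
      ivy is a leaf — visit ivy.
Full in-order sequence: teak, fig, rye, daisy, ash, poppy, elm, aster, iris, pear, bay, ivy.

9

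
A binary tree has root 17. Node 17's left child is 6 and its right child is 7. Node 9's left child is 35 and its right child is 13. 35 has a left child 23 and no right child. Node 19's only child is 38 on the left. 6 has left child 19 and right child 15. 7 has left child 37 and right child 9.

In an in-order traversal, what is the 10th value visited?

In-order visits the left subtree, then the node, then the right subtree.
At 17: go left to 6.
  At 6: go left to 19.
    At 19: go left to 38.
      38 is a leaf — visit 38.
    Visit 19.
    At 19: no right child.
  Visit 6.
  At 6: go right to 15.
    15 is a leaf — visit 15.
Visit 17.
At 17: go right to 7.
  At 7: go left to 37.
    37 is a leaf — visit 37.
  Visit 7.
  At 7: go right to 9.
    At 9: go left to 35.
      At 35: go left to 23.
        23 is a leaf — visit 23.
      Visit 35.
      At 35: no right child.
    Visit 9.
    At 9: go right to 13.
      13 is a leaf — visit 13.
Full in-order sequence: 38, 19, 6, 15, 17, 37, 7, 23, 35, 9, 13.

9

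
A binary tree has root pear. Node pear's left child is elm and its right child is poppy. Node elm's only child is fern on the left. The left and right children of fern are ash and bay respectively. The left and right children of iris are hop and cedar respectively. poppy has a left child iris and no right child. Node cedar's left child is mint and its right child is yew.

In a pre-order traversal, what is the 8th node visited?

Pre-order visits the node, then its left subtree, then its right subtree.
Visit pear.
At pear: go left to elm.
  Visit elm.
  At elm: go left to fern.
    Visit fern.
    At fern: go left to ash.
      ash is a leaf — visit ash.
    At fern: go right to bay.
      bay is a leaf — visit bay.
  At elm: no right child.
At pear: go right to poppy.
  Visit poppy.
  At poppy: go left to iris.
    Visit iris.
    At iris: go left to hop.
      hop is a leaf — visit hop.
    At iris: go right to cedar.
      Visit cedar.
      At cedar: go left to mint.
        mint is a leaf — visit mint.
      At cedar: go right to yew.
        yew is a leaf — visit yew.
  At poppy: no right child.
Full pre-order sequence: pear, elm, fern, ash, bay, poppy, iris, hop, cedar, mint, yew.

hop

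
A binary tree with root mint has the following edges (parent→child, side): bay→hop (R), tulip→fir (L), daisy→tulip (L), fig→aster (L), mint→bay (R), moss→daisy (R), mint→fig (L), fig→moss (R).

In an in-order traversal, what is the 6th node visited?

daisy

In-order visits the left subtree, then the node, then the right subtree.
At mint: go left to fig.
  At fig: go left to aster.
    aster is a leaf — visit aster.
  Visit fig.
  At fig: go right to moss.
    At moss: no left child.
    Visit moss.
    At moss: go right to daisy.
      At daisy: go left to tulip.
        At tulip: go left to fir.
          fir is a leaf — visit fir.
        Visit tulip.
        At tulip: no right child.
      Visit daisy.
      At daisy: no right child.
Visit mint.
At mint: go right to bay.
  At bay: no left child.
  Visit bay.
  At bay: go right to hop.
    hop is a leaf — visit hop.
Full in-order sequence: aster, fig, moss, fir, tulip, daisy, mint, bay, hop.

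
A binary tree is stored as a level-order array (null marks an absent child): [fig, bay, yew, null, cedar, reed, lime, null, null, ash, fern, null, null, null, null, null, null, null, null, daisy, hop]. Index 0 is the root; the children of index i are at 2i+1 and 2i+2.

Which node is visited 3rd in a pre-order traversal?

cedar

Pre-order visits the node, then its left subtree, then its right subtree.
Visit fig.
At fig: go left to bay.
  Visit bay.
  At bay: no left child.
  At bay: go right to cedar.
    Visit cedar.
    At cedar: go left to ash.
      Visit ash.
      At ash: go left to daisy.
        daisy is a leaf — visit daisy.
      At ash: go right to hop.
        hop is a leaf — visit hop.
    At cedar: go right to fern.
      fern is a leaf — visit fern.
At fig: go right to yew.
  Visit yew.
  At yew: go left to reed.
    reed is a leaf — visit reed.
  At yew: go right to lime.
    lime is a leaf — visit lime.
Full pre-order sequence: fig, bay, cedar, ash, daisy, hop, fern, yew, reed, lime.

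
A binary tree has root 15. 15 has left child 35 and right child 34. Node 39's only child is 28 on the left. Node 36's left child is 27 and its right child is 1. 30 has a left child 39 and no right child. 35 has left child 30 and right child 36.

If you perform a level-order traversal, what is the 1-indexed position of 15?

1

Level-order visits nodes level by level from the root, left to right within each level.
Level 0: 15
Level 1: 35, 34
Level 2: 30, 36
Level 3: 39, 27, 1
Level 4: 28
Full level-order sequence: 15, 35, 34, 30, 36, 39, 27, 1, 28.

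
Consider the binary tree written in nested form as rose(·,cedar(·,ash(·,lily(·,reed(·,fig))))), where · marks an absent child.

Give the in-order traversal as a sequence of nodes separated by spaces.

rose cedar ash lily reed fig

In-order visits the left subtree, then the node, then the right subtree.
At rose: no left child.
Visit rose.
At rose: go right to cedar.
  At cedar: no left child.
  Visit cedar.
  At cedar: go right to ash.
    At ash: no left child.
    Visit ash.
    At ash: go right to lily.
      At lily: no left child.
      Visit lily.
      At lily: go right to reed.
        At reed: no left child.
        Visit reed.
        At reed: go right to fig.
          fig is a leaf — visit fig.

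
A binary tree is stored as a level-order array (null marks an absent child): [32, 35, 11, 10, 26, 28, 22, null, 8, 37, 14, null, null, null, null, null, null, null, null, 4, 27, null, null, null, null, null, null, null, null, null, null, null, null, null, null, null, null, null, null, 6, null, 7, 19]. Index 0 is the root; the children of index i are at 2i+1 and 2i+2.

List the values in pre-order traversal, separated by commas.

32, 35, 10, 8, 26, 37, 4, 6, 27, 7, 19, 14, 11, 28, 22

Pre-order visits the node, then its left subtree, then its right subtree.
Visit 32.
At 32: go left to 35.
  Visit 35.
  At 35: go left to 10.
    Visit 10.
    At 10: no left child.
    At 10: go right to 8.
      8 is a leaf — visit 8.
  At 35: go right to 26.
    Visit 26.
    At 26: go left to 37.
      Visit 37.
      At 37: go left to 4.
        Visit 4.
        At 4: go left to 6.
          6 is a leaf — visit 6.
        At 4: no right child.
      At 37: go right to 27.
        Visit 27.
        At 27: go left to 7.
          7 is a leaf — visit 7.
        At 27: go right to 19.
          19 is a leaf — visit 19.
    At 26: go right to 14.
      14 is a leaf — visit 14.
At 32: go right to 11.
  Visit 11.
  At 11: go left to 28.
    28 is a leaf — visit 28.
  At 11: go right to 22.
    22 is a leaf — visit 22.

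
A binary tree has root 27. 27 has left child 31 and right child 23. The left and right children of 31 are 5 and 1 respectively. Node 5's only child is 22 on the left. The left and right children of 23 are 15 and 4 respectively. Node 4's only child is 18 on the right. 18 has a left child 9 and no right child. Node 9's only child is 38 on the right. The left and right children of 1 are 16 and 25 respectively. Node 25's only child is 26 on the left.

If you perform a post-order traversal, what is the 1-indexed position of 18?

11

Post-order visits the left subtree, then the right subtree, then the node.
At 27: go left to 31.
  At 31: go left to 5.
    At 5: go left to 22.
      22 is a leaf — visit 22.
    At 5: no right child.
    Visit 5.
  At 31: go right to 1.
    At 1: go left to 16.
      16 is a leaf — visit 16.
    At 1: go right to 25.
      At 25: go left to 26.
        26 is a leaf — visit 26.
      At 25: no right child.
      Visit 25.
    Visit 1.
  Visit 31.
At 27: go right to 23.
  At 23: go left to 15.
    15 is a leaf — visit 15.
  At 23: go right to 4.
    At 4: no left child.
    At 4: go right to 18.
      At 18: go left to 9.
        At 9: no left child.
        At 9: go right to 38.
          38 is a leaf — visit 38.
        Visit 9.
      At 18: no right child.
      Visit 18.
    Visit 4.
  Visit 23.
Visit 27.
Full post-order sequence: 22, 5, 16, 26, 25, 1, 31, 15, 38, 9, 18, 4, 23, 27.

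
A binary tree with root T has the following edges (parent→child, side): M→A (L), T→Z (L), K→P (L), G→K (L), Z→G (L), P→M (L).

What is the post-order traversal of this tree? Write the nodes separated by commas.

Post-order visits the left subtree, then the right subtree, then the node.
At T: go left to Z.
  At Z: go left to G.
    At G: go left to K.
      At K: go left to P.
        At P: go left to M.
          At M: go left to A.
            A is a leaf — visit A.
          At M: no right child.
          Visit M.
        At P: no right child.
        Visit P.
      At K: no right child.
      Visit K.
    At G: no right child.
    Visit G.
  At Z: no right child.
  Visit Z.
At T: no right child.
Visit T.

A, M, P, K, G, Z, T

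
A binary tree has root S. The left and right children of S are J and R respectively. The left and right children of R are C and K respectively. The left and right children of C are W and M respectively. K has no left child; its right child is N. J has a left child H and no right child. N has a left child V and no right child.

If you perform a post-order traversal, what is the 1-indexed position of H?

Post-order visits the left subtree, then the right subtree, then the node.
At S: go left to J.
  At J: go left to H.
    H is a leaf — visit H.
  At J: no right child.
  Visit J.
At S: go right to R.
  At R: go left to C.
    At C: go left to W.
      W is a leaf — visit W.
    At C: go right to M.
      M is a leaf — visit M.
    Visit C.
  At R: go right to K.
    At K: no left child.
    At K: go right to N.
      At N: go left to V.
        V is a leaf — visit V.
      At N: no right child.
      Visit N.
    Visit K.
  Visit R.
Visit S.
Full post-order sequence: H, J, W, M, C, V, N, K, R, S.

1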